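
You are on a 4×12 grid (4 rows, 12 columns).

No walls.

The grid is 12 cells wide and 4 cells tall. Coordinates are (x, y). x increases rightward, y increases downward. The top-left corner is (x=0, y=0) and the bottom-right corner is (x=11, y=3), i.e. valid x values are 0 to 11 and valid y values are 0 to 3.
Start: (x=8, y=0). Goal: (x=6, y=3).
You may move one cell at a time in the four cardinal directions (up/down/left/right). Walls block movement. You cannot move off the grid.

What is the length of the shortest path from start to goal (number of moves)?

BFS from (x=8, y=0) until reaching (x=6, y=3):
  Distance 0: (x=8, y=0)
  Distance 1: (x=7, y=0), (x=9, y=0), (x=8, y=1)
  Distance 2: (x=6, y=0), (x=10, y=0), (x=7, y=1), (x=9, y=1), (x=8, y=2)
  Distance 3: (x=5, y=0), (x=11, y=0), (x=6, y=1), (x=10, y=1), (x=7, y=2), (x=9, y=2), (x=8, y=3)
  Distance 4: (x=4, y=0), (x=5, y=1), (x=11, y=1), (x=6, y=2), (x=10, y=2), (x=7, y=3), (x=9, y=3)
  Distance 5: (x=3, y=0), (x=4, y=1), (x=5, y=2), (x=11, y=2), (x=6, y=3), (x=10, y=3)  <- goal reached here
One shortest path (5 moves): (x=8, y=0) -> (x=7, y=0) -> (x=6, y=0) -> (x=6, y=1) -> (x=6, y=2) -> (x=6, y=3)

Answer: Shortest path length: 5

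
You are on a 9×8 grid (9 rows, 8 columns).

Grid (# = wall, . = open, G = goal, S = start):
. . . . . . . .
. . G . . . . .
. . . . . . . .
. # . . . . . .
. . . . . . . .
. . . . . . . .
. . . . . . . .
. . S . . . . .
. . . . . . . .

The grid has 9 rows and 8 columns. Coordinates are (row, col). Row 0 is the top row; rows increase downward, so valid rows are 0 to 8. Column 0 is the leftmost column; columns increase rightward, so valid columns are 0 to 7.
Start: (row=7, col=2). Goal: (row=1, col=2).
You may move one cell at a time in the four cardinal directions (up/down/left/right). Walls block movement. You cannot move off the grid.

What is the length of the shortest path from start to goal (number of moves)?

BFS from (row=7, col=2) until reaching (row=1, col=2):
  Distance 0: (row=7, col=2)
  Distance 1: (row=6, col=2), (row=7, col=1), (row=7, col=3), (row=8, col=2)
  Distance 2: (row=5, col=2), (row=6, col=1), (row=6, col=3), (row=7, col=0), (row=7, col=4), (row=8, col=1), (row=8, col=3)
  Distance 3: (row=4, col=2), (row=5, col=1), (row=5, col=3), (row=6, col=0), (row=6, col=4), (row=7, col=5), (row=8, col=0), (row=8, col=4)
  Distance 4: (row=3, col=2), (row=4, col=1), (row=4, col=3), (row=5, col=0), (row=5, col=4), (row=6, col=5), (row=7, col=6), (row=8, col=5)
  Distance 5: (row=2, col=2), (row=3, col=3), (row=4, col=0), (row=4, col=4), (row=5, col=5), (row=6, col=6), (row=7, col=7), (row=8, col=6)
  Distance 6: (row=1, col=2), (row=2, col=1), (row=2, col=3), (row=3, col=0), (row=3, col=4), (row=4, col=5), (row=5, col=6), (row=6, col=7), (row=8, col=7)  <- goal reached here
One shortest path (6 moves): (row=7, col=2) -> (row=6, col=2) -> (row=5, col=2) -> (row=4, col=2) -> (row=3, col=2) -> (row=2, col=2) -> (row=1, col=2)

Answer: Shortest path length: 6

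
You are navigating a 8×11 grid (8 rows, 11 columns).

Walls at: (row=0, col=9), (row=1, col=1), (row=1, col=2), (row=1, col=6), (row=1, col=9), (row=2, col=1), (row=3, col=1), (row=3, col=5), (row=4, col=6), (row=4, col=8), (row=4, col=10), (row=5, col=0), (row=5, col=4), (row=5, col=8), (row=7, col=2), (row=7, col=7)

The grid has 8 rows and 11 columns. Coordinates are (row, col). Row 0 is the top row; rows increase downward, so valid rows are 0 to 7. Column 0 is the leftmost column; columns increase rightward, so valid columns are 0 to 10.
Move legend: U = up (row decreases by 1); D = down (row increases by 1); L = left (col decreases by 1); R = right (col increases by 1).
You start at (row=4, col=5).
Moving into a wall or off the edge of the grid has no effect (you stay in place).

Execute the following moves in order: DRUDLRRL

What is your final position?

Start: (row=4, col=5)
  D (down): (row=4, col=5) -> (row=5, col=5)
  R (right): (row=5, col=5) -> (row=5, col=6)
  U (up): blocked, stay at (row=5, col=6)
  D (down): (row=5, col=6) -> (row=6, col=6)
  L (left): (row=6, col=6) -> (row=6, col=5)
  R (right): (row=6, col=5) -> (row=6, col=6)
  R (right): (row=6, col=6) -> (row=6, col=7)
  L (left): (row=6, col=7) -> (row=6, col=6)
Final: (row=6, col=6)

Answer: Final position: (row=6, col=6)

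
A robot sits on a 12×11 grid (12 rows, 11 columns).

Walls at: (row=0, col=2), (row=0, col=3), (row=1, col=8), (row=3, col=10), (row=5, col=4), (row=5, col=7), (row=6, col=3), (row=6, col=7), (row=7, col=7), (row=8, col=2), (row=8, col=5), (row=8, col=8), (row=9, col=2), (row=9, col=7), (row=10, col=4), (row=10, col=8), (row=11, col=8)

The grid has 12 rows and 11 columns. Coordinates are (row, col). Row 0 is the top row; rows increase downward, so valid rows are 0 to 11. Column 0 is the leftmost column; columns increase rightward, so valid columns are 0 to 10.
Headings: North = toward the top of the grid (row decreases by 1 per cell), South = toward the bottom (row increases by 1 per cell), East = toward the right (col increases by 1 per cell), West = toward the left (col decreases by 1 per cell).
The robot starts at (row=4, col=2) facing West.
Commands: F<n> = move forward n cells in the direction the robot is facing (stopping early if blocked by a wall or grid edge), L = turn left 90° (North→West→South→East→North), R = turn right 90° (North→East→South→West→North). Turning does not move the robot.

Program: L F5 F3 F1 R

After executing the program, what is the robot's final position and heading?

Answer: Final position: (row=7, col=2), facing West

Derivation:
Start: (row=4, col=2), facing West
  L: turn left, now facing South
  F5: move forward 3/5 (blocked), now at (row=7, col=2)
  F3: move forward 0/3 (blocked), now at (row=7, col=2)
  F1: move forward 0/1 (blocked), now at (row=7, col=2)
  R: turn right, now facing West
Final: (row=7, col=2), facing West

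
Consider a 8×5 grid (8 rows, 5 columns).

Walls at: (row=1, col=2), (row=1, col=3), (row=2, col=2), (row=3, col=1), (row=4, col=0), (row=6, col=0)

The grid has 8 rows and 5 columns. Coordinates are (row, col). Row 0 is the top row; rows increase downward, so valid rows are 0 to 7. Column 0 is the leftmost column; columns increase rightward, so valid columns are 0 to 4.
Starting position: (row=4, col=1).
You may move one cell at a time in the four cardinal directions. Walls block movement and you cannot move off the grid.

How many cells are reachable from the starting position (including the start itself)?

BFS flood-fill from (row=4, col=1):
  Distance 0: (row=4, col=1)
  Distance 1: (row=4, col=2), (row=5, col=1)
  Distance 2: (row=3, col=2), (row=4, col=3), (row=5, col=0), (row=5, col=2), (row=6, col=1)
  Distance 3: (row=3, col=3), (row=4, col=4), (row=5, col=3), (row=6, col=2), (row=7, col=1)
  Distance 4: (row=2, col=3), (row=3, col=4), (row=5, col=4), (row=6, col=3), (row=7, col=0), (row=7, col=2)
  Distance 5: (row=2, col=4), (row=6, col=4), (row=7, col=3)
  Distance 6: (row=1, col=4), (row=7, col=4)
  Distance 7: (row=0, col=4)
  Distance 8: (row=0, col=3)
  Distance 9: (row=0, col=2)
  Distance 10: (row=0, col=1)
  Distance 11: (row=0, col=0), (row=1, col=1)
  Distance 12: (row=1, col=0), (row=2, col=1)
  Distance 13: (row=2, col=0)
  Distance 14: (row=3, col=0)
Total reachable: 34 (grid has 34 open cells total)

Answer: Reachable cells: 34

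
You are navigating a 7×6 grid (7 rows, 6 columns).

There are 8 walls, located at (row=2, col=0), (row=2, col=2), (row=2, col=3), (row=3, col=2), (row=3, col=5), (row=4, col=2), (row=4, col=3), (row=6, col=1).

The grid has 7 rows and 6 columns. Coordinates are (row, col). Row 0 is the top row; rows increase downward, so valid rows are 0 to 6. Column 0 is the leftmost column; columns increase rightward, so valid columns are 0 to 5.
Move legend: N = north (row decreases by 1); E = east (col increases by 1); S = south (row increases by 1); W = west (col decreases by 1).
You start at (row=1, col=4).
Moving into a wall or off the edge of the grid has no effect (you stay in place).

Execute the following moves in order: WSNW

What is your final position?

Start: (row=1, col=4)
  W (west): (row=1, col=4) -> (row=1, col=3)
  S (south): blocked, stay at (row=1, col=3)
  N (north): (row=1, col=3) -> (row=0, col=3)
  W (west): (row=0, col=3) -> (row=0, col=2)
Final: (row=0, col=2)

Answer: Final position: (row=0, col=2)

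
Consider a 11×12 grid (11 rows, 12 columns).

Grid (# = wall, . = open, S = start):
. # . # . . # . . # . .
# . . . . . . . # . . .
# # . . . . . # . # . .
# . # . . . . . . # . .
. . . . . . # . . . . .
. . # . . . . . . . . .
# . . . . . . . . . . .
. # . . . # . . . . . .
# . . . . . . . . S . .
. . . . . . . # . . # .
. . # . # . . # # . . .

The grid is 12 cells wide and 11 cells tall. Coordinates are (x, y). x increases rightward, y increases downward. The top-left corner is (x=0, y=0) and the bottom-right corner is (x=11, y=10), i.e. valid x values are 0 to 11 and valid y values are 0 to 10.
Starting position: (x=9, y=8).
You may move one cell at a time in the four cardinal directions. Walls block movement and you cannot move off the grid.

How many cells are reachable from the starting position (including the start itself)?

BFS flood-fill from (x=9, y=8):
  Distance 0: (x=9, y=8)
  Distance 1: (x=9, y=7), (x=8, y=8), (x=10, y=8), (x=9, y=9)
  Distance 2: (x=9, y=6), (x=8, y=7), (x=10, y=7), (x=7, y=8), (x=11, y=8), (x=8, y=9), (x=9, y=10)
  Distance 3: (x=9, y=5), (x=8, y=6), (x=10, y=6), (x=7, y=7), (x=11, y=7), (x=6, y=8), (x=11, y=9), (x=10, y=10)
  Distance 4: (x=9, y=4), (x=8, y=5), (x=10, y=5), (x=7, y=6), (x=11, y=6), (x=6, y=7), (x=5, y=8), (x=6, y=9), (x=11, y=10)
  Distance 5: (x=8, y=4), (x=10, y=4), (x=7, y=5), (x=11, y=5), (x=6, y=6), (x=4, y=8), (x=5, y=9), (x=6, y=10)
  Distance 6: (x=8, y=3), (x=10, y=3), (x=7, y=4), (x=11, y=4), (x=6, y=5), (x=5, y=6), (x=4, y=7), (x=3, y=8), (x=4, y=9), (x=5, y=10)
  Distance 7: (x=8, y=2), (x=10, y=2), (x=7, y=3), (x=11, y=3), (x=5, y=5), (x=4, y=6), (x=3, y=7), (x=2, y=8), (x=3, y=9)
  Distance 8: (x=10, y=1), (x=11, y=2), (x=6, y=3), (x=5, y=4), (x=4, y=5), (x=3, y=6), (x=2, y=7), (x=1, y=8), (x=2, y=9), (x=3, y=10)
  Distance 9: (x=10, y=0), (x=9, y=1), (x=11, y=1), (x=6, y=2), (x=5, y=3), (x=4, y=4), (x=3, y=5), (x=2, y=6), (x=1, y=9)
  Distance 10: (x=11, y=0), (x=6, y=1), (x=5, y=2), (x=4, y=3), (x=3, y=4), (x=1, y=6), (x=0, y=9), (x=1, y=10)
  Distance 11: (x=5, y=1), (x=7, y=1), (x=4, y=2), (x=3, y=3), (x=2, y=4), (x=1, y=5), (x=0, y=10)
  Distance 12: (x=5, y=0), (x=7, y=0), (x=4, y=1), (x=3, y=2), (x=1, y=4), (x=0, y=5)
  Distance 13: (x=4, y=0), (x=8, y=0), (x=3, y=1), (x=2, y=2), (x=1, y=3), (x=0, y=4)
  Distance 14: (x=2, y=1)
  Distance 15: (x=2, y=0), (x=1, y=1)
Total reachable: 105 (grid has 107 open cells total)

Answer: Reachable cells: 105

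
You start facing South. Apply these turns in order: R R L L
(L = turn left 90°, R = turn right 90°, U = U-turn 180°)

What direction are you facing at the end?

Start: South
  R (right (90° clockwise)) -> West
  R (right (90° clockwise)) -> North
  L (left (90° counter-clockwise)) -> West
  L (left (90° counter-clockwise)) -> South
Final: South

Answer: Final heading: South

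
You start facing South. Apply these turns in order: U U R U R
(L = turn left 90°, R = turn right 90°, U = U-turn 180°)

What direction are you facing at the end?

Answer: Final heading: South

Derivation:
Start: South
  U (U-turn (180°)) -> North
  U (U-turn (180°)) -> South
  R (right (90° clockwise)) -> West
  U (U-turn (180°)) -> East
  R (right (90° clockwise)) -> South
Final: South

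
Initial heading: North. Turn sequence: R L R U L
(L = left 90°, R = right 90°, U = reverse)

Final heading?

Start: North
  R (right (90° clockwise)) -> East
  L (left (90° counter-clockwise)) -> North
  R (right (90° clockwise)) -> East
  U (U-turn (180°)) -> West
  L (left (90° counter-clockwise)) -> South
Final: South

Answer: Final heading: South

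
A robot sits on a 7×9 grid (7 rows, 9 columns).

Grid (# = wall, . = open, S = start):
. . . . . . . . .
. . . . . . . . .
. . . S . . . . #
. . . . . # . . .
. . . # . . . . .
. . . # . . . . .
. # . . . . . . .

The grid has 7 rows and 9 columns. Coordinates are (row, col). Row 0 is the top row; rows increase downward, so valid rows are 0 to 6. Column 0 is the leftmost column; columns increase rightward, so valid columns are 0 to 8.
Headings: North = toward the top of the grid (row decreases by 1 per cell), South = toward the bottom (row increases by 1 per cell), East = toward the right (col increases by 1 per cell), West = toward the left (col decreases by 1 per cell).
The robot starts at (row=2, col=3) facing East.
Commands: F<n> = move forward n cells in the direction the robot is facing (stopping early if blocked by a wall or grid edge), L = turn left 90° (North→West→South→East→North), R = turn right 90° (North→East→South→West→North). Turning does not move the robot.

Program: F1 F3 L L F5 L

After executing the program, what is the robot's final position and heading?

Start: (row=2, col=3), facing East
  F1: move forward 1, now at (row=2, col=4)
  F3: move forward 3, now at (row=2, col=7)
  L: turn left, now facing North
  L: turn left, now facing West
  F5: move forward 5, now at (row=2, col=2)
  L: turn left, now facing South
Final: (row=2, col=2), facing South

Answer: Final position: (row=2, col=2), facing South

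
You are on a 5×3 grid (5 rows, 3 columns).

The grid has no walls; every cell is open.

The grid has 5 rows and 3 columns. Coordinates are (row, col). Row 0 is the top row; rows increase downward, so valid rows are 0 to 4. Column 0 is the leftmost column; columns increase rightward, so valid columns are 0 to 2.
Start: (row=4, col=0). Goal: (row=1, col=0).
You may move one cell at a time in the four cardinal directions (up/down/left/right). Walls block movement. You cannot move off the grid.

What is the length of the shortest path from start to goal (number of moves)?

Answer: Shortest path length: 3

Derivation:
BFS from (row=4, col=0) until reaching (row=1, col=0):
  Distance 0: (row=4, col=0)
  Distance 1: (row=3, col=0), (row=4, col=1)
  Distance 2: (row=2, col=0), (row=3, col=1), (row=4, col=2)
  Distance 3: (row=1, col=0), (row=2, col=1), (row=3, col=2)  <- goal reached here
One shortest path (3 moves): (row=4, col=0) -> (row=3, col=0) -> (row=2, col=0) -> (row=1, col=0)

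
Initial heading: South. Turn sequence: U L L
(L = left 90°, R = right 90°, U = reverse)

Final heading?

Start: South
  U (U-turn (180°)) -> North
  L (left (90° counter-clockwise)) -> West
  L (left (90° counter-clockwise)) -> South
Final: South

Answer: Final heading: South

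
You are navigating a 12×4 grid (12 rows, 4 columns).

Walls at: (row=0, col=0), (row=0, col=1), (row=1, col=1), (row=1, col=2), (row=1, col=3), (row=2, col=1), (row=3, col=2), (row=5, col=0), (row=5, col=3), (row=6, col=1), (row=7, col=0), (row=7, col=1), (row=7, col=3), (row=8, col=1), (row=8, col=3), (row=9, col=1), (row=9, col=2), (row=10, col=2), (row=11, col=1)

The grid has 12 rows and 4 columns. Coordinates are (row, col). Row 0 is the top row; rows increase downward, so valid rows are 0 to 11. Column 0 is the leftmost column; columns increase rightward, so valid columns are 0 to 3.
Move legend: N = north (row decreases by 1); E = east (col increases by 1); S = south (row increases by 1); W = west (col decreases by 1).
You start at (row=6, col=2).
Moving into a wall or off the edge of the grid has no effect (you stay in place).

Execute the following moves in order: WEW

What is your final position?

Answer: Final position: (row=6, col=2)

Derivation:
Start: (row=6, col=2)
  W (west): blocked, stay at (row=6, col=2)
  E (east): (row=6, col=2) -> (row=6, col=3)
  W (west): (row=6, col=3) -> (row=6, col=2)
Final: (row=6, col=2)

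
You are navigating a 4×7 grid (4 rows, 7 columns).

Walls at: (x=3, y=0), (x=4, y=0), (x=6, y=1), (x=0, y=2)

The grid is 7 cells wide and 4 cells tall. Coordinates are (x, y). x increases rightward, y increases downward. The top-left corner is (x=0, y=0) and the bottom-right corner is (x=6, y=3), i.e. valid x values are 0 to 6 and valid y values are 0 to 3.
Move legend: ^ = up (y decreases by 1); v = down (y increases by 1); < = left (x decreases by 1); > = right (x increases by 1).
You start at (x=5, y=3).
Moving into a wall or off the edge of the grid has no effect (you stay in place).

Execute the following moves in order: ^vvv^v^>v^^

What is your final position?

Start: (x=5, y=3)
  ^ (up): (x=5, y=3) -> (x=5, y=2)
  v (down): (x=5, y=2) -> (x=5, y=3)
  v (down): blocked, stay at (x=5, y=3)
  v (down): blocked, stay at (x=5, y=3)
  ^ (up): (x=5, y=3) -> (x=5, y=2)
  v (down): (x=5, y=2) -> (x=5, y=3)
  ^ (up): (x=5, y=3) -> (x=5, y=2)
  > (right): (x=5, y=2) -> (x=6, y=2)
  v (down): (x=6, y=2) -> (x=6, y=3)
  ^ (up): (x=6, y=3) -> (x=6, y=2)
  ^ (up): blocked, stay at (x=6, y=2)
Final: (x=6, y=2)

Answer: Final position: (x=6, y=2)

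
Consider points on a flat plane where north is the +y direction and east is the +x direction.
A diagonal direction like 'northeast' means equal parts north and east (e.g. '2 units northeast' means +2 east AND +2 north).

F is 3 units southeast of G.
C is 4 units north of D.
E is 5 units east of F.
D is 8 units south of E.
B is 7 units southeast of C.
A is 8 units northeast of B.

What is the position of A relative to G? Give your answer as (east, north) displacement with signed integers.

Place G at the origin (east=0, north=0).
  F is 3 units southeast of G: delta (east=+3, north=-3); F at (east=3, north=-3).
  E is 5 units east of F: delta (east=+5, north=+0); E at (east=8, north=-3).
  D is 8 units south of E: delta (east=+0, north=-8); D at (east=8, north=-11).
  C is 4 units north of D: delta (east=+0, north=+4); C at (east=8, north=-7).
  B is 7 units southeast of C: delta (east=+7, north=-7); B at (east=15, north=-14).
  A is 8 units northeast of B: delta (east=+8, north=+8); A at (east=23, north=-6).
Therefore A relative to G: (east=23, north=-6).

Answer: A is at (east=23, north=-6) relative to G.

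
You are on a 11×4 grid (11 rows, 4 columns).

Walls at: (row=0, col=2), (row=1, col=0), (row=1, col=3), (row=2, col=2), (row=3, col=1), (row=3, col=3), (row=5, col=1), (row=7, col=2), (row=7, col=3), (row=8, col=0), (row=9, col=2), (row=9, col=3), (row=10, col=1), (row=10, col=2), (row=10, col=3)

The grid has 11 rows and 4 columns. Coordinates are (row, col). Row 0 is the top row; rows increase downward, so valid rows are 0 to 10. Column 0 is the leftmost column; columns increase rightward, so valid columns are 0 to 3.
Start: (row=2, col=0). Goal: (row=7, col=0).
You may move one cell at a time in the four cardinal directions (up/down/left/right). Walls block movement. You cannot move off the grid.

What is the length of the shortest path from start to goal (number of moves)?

Answer: Shortest path length: 5

Derivation:
BFS from (row=2, col=0) until reaching (row=7, col=0):
  Distance 0: (row=2, col=0)
  Distance 1: (row=2, col=1), (row=3, col=0)
  Distance 2: (row=1, col=1), (row=4, col=0)
  Distance 3: (row=0, col=1), (row=1, col=2), (row=4, col=1), (row=5, col=0)
  Distance 4: (row=0, col=0), (row=4, col=2), (row=6, col=0)
  Distance 5: (row=3, col=2), (row=4, col=3), (row=5, col=2), (row=6, col=1), (row=7, col=0)  <- goal reached here
One shortest path (5 moves): (row=2, col=0) -> (row=3, col=0) -> (row=4, col=0) -> (row=5, col=0) -> (row=6, col=0) -> (row=7, col=0)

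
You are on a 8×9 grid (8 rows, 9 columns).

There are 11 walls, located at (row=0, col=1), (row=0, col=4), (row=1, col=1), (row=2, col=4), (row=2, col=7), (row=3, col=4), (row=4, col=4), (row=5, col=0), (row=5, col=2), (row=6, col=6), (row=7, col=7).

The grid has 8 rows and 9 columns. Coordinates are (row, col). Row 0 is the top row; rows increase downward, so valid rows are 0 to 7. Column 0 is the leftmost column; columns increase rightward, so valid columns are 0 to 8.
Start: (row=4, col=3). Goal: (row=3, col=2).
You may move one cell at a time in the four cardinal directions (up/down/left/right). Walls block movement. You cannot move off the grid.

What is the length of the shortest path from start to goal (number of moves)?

Answer: Shortest path length: 2

Derivation:
BFS from (row=4, col=3) until reaching (row=3, col=2):
  Distance 0: (row=4, col=3)
  Distance 1: (row=3, col=3), (row=4, col=2), (row=5, col=3)
  Distance 2: (row=2, col=3), (row=3, col=2), (row=4, col=1), (row=5, col=4), (row=6, col=3)  <- goal reached here
One shortest path (2 moves): (row=4, col=3) -> (row=4, col=2) -> (row=3, col=2)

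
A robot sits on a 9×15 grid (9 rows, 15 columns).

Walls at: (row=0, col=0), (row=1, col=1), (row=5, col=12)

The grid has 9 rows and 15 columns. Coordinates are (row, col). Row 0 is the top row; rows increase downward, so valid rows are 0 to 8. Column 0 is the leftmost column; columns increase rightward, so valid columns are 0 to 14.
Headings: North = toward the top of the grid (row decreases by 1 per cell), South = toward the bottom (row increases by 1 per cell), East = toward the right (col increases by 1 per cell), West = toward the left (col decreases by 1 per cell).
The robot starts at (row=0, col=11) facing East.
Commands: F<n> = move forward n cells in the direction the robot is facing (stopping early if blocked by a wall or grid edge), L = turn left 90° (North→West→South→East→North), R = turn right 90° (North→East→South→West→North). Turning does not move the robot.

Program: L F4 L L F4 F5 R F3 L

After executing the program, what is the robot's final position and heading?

Answer: Final position: (row=8, col=8), facing South

Derivation:
Start: (row=0, col=11), facing East
  L: turn left, now facing North
  F4: move forward 0/4 (blocked), now at (row=0, col=11)
  L: turn left, now facing West
  L: turn left, now facing South
  F4: move forward 4, now at (row=4, col=11)
  F5: move forward 4/5 (blocked), now at (row=8, col=11)
  R: turn right, now facing West
  F3: move forward 3, now at (row=8, col=8)
  L: turn left, now facing South
Final: (row=8, col=8), facing South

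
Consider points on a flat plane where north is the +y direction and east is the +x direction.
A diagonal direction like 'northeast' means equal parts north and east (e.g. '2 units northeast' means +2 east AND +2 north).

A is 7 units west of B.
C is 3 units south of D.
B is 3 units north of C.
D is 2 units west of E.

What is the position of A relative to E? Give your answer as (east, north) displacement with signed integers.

Place E at the origin (east=0, north=0).
  D is 2 units west of E: delta (east=-2, north=+0); D at (east=-2, north=0).
  C is 3 units south of D: delta (east=+0, north=-3); C at (east=-2, north=-3).
  B is 3 units north of C: delta (east=+0, north=+3); B at (east=-2, north=0).
  A is 7 units west of B: delta (east=-7, north=+0); A at (east=-9, north=0).
Therefore A relative to E: (east=-9, north=0).

Answer: A is at (east=-9, north=0) relative to E.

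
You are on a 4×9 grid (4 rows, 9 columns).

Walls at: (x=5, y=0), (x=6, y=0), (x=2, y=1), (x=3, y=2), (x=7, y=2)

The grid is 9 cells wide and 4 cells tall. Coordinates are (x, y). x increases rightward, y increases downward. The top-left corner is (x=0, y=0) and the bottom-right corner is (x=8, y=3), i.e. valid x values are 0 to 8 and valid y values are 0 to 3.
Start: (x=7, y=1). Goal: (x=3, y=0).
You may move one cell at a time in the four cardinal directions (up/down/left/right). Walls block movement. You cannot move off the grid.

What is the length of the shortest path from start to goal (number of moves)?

BFS from (x=7, y=1) until reaching (x=3, y=0):
  Distance 0: (x=7, y=1)
  Distance 1: (x=7, y=0), (x=6, y=1), (x=8, y=1)
  Distance 2: (x=8, y=0), (x=5, y=1), (x=6, y=2), (x=8, y=2)
  Distance 3: (x=4, y=1), (x=5, y=2), (x=6, y=3), (x=8, y=3)
  Distance 4: (x=4, y=0), (x=3, y=1), (x=4, y=2), (x=5, y=3), (x=7, y=3)
  Distance 5: (x=3, y=0), (x=4, y=3)  <- goal reached here
One shortest path (5 moves): (x=7, y=1) -> (x=6, y=1) -> (x=5, y=1) -> (x=4, y=1) -> (x=3, y=1) -> (x=3, y=0)

Answer: Shortest path length: 5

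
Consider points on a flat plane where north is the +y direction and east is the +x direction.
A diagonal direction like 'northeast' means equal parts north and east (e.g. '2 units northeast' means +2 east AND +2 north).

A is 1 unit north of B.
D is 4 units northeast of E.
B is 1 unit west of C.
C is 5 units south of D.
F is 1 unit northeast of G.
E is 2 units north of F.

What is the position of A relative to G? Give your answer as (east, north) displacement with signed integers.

Answer: A is at (east=4, north=3) relative to G.

Derivation:
Place G at the origin (east=0, north=0).
  F is 1 unit northeast of G: delta (east=+1, north=+1); F at (east=1, north=1).
  E is 2 units north of F: delta (east=+0, north=+2); E at (east=1, north=3).
  D is 4 units northeast of E: delta (east=+4, north=+4); D at (east=5, north=7).
  C is 5 units south of D: delta (east=+0, north=-5); C at (east=5, north=2).
  B is 1 unit west of C: delta (east=-1, north=+0); B at (east=4, north=2).
  A is 1 unit north of B: delta (east=+0, north=+1); A at (east=4, north=3).
Therefore A relative to G: (east=4, north=3).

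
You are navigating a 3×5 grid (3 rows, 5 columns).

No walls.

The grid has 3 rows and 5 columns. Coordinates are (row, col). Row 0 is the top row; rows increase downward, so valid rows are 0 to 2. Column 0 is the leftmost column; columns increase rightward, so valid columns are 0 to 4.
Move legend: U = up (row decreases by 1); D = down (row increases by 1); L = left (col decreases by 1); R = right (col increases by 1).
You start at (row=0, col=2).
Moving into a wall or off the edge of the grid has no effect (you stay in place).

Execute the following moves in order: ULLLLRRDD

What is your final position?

Start: (row=0, col=2)
  U (up): blocked, stay at (row=0, col=2)
  L (left): (row=0, col=2) -> (row=0, col=1)
  L (left): (row=0, col=1) -> (row=0, col=0)
  L (left): blocked, stay at (row=0, col=0)
  L (left): blocked, stay at (row=0, col=0)
  R (right): (row=0, col=0) -> (row=0, col=1)
  R (right): (row=0, col=1) -> (row=0, col=2)
  D (down): (row=0, col=2) -> (row=1, col=2)
  D (down): (row=1, col=2) -> (row=2, col=2)
Final: (row=2, col=2)

Answer: Final position: (row=2, col=2)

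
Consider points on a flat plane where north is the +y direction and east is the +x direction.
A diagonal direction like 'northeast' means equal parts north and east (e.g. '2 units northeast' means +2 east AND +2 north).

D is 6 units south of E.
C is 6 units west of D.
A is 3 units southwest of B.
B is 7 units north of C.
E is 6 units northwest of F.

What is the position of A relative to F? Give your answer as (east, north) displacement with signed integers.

Answer: A is at (east=-15, north=4) relative to F.

Derivation:
Place F at the origin (east=0, north=0).
  E is 6 units northwest of F: delta (east=-6, north=+6); E at (east=-6, north=6).
  D is 6 units south of E: delta (east=+0, north=-6); D at (east=-6, north=0).
  C is 6 units west of D: delta (east=-6, north=+0); C at (east=-12, north=0).
  B is 7 units north of C: delta (east=+0, north=+7); B at (east=-12, north=7).
  A is 3 units southwest of B: delta (east=-3, north=-3); A at (east=-15, north=4).
Therefore A relative to F: (east=-15, north=4).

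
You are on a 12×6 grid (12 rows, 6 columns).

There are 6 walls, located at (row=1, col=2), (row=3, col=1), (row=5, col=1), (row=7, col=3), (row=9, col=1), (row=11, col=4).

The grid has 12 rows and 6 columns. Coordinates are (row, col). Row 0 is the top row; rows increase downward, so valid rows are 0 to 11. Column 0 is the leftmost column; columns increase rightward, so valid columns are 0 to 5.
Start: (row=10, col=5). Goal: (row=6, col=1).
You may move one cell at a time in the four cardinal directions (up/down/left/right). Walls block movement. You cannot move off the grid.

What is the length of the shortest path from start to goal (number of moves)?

BFS from (row=10, col=5) until reaching (row=6, col=1):
  Distance 0: (row=10, col=5)
  Distance 1: (row=9, col=5), (row=10, col=4), (row=11, col=5)
  Distance 2: (row=8, col=5), (row=9, col=4), (row=10, col=3)
  Distance 3: (row=7, col=5), (row=8, col=4), (row=9, col=3), (row=10, col=2), (row=11, col=3)
  Distance 4: (row=6, col=5), (row=7, col=4), (row=8, col=3), (row=9, col=2), (row=10, col=1), (row=11, col=2)
  Distance 5: (row=5, col=5), (row=6, col=4), (row=8, col=2), (row=10, col=0), (row=11, col=1)
  Distance 6: (row=4, col=5), (row=5, col=4), (row=6, col=3), (row=7, col=2), (row=8, col=1), (row=9, col=0), (row=11, col=0)
  Distance 7: (row=3, col=5), (row=4, col=4), (row=5, col=3), (row=6, col=2), (row=7, col=1), (row=8, col=0)
  Distance 8: (row=2, col=5), (row=3, col=4), (row=4, col=3), (row=5, col=2), (row=6, col=1), (row=7, col=0)  <- goal reached here
One shortest path (8 moves): (row=10, col=5) -> (row=10, col=4) -> (row=10, col=3) -> (row=10, col=2) -> (row=9, col=2) -> (row=8, col=2) -> (row=8, col=1) -> (row=7, col=1) -> (row=6, col=1)

Answer: Shortest path length: 8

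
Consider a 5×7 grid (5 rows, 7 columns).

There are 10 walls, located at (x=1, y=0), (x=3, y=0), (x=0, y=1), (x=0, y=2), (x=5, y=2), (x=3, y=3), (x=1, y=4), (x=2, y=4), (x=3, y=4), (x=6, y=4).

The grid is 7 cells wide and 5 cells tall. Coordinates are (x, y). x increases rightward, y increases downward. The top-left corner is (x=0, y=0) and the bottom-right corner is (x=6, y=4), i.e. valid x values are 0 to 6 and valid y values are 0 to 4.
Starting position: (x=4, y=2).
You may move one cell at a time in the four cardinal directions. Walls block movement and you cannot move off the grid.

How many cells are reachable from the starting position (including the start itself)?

Answer: Reachable cells: 24

Derivation:
BFS flood-fill from (x=4, y=2):
  Distance 0: (x=4, y=2)
  Distance 1: (x=4, y=1), (x=3, y=2), (x=4, y=3)
  Distance 2: (x=4, y=0), (x=3, y=1), (x=5, y=1), (x=2, y=2), (x=5, y=3), (x=4, y=4)
  Distance 3: (x=5, y=0), (x=2, y=1), (x=6, y=1), (x=1, y=2), (x=2, y=3), (x=6, y=3), (x=5, y=4)
  Distance 4: (x=2, y=0), (x=6, y=0), (x=1, y=1), (x=6, y=2), (x=1, y=3)
  Distance 5: (x=0, y=3)
  Distance 6: (x=0, y=4)
Total reachable: 24 (grid has 25 open cells total)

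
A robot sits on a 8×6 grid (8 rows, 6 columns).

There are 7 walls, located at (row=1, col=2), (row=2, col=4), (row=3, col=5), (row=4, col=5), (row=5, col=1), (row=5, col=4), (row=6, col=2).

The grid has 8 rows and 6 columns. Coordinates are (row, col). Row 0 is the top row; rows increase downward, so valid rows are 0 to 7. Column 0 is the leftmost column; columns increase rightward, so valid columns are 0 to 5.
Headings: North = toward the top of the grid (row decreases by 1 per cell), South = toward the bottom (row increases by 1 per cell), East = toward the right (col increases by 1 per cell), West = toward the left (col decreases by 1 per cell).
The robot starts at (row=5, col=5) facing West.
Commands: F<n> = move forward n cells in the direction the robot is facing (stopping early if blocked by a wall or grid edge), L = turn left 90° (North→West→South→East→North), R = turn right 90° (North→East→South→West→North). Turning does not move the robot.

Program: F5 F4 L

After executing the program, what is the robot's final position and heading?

Answer: Final position: (row=5, col=5), facing South

Derivation:
Start: (row=5, col=5), facing West
  F5: move forward 0/5 (blocked), now at (row=5, col=5)
  F4: move forward 0/4 (blocked), now at (row=5, col=5)
  L: turn left, now facing South
Final: (row=5, col=5), facing South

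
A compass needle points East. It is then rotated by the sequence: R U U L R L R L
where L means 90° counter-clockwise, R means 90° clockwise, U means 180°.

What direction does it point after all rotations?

Answer: Final heading: East

Derivation:
Start: East
  R (right (90° clockwise)) -> South
  U (U-turn (180°)) -> North
  U (U-turn (180°)) -> South
  L (left (90° counter-clockwise)) -> East
  R (right (90° clockwise)) -> South
  L (left (90° counter-clockwise)) -> East
  R (right (90° clockwise)) -> South
  L (left (90° counter-clockwise)) -> East
Final: East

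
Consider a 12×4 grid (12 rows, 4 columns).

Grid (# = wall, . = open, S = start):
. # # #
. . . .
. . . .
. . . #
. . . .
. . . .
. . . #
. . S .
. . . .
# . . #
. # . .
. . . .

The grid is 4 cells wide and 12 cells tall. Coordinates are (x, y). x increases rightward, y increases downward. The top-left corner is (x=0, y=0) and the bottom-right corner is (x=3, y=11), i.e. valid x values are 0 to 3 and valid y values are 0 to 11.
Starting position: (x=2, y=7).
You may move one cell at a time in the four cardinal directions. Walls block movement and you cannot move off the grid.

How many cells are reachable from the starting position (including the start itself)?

Answer: Reachable cells: 40

Derivation:
BFS flood-fill from (x=2, y=7):
  Distance 0: (x=2, y=7)
  Distance 1: (x=2, y=6), (x=1, y=7), (x=3, y=7), (x=2, y=8)
  Distance 2: (x=2, y=5), (x=1, y=6), (x=0, y=7), (x=1, y=8), (x=3, y=8), (x=2, y=9)
  Distance 3: (x=2, y=4), (x=1, y=5), (x=3, y=5), (x=0, y=6), (x=0, y=8), (x=1, y=9), (x=2, y=10)
  Distance 4: (x=2, y=3), (x=1, y=4), (x=3, y=4), (x=0, y=5), (x=3, y=10), (x=2, y=11)
  Distance 5: (x=2, y=2), (x=1, y=3), (x=0, y=4), (x=1, y=11), (x=3, y=11)
  Distance 6: (x=2, y=1), (x=1, y=2), (x=3, y=2), (x=0, y=3), (x=0, y=11)
  Distance 7: (x=1, y=1), (x=3, y=1), (x=0, y=2), (x=0, y=10)
  Distance 8: (x=0, y=1)
  Distance 9: (x=0, y=0)
Total reachable: 40 (grid has 40 open cells total)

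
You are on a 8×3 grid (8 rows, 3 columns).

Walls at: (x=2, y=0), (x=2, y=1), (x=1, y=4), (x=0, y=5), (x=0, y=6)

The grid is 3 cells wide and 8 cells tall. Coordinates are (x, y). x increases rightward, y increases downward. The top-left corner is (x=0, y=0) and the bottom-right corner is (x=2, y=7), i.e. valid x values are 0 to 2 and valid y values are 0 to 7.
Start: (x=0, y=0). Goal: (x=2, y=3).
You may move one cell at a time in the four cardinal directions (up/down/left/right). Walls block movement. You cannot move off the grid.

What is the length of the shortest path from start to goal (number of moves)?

Answer: Shortest path length: 5

Derivation:
BFS from (x=0, y=0) until reaching (x=2, y=3):
  Distance 0: (x=0, y=0)
  Distance 1: (x=1, y=0), (x=0, y=1)
  Distance 2: (x=1, y=1), (x=0, y=2)
  Distance 3: (x=1, y=2), (x=0, y=3)
  Distance 4: (x=2, y=2), (x=1, y=3), (x=0, y=4)
  Distance 5: (x=2, y=3)  <- goal reached here
One shortest path (5 moves): (x=0, y=0) -> (x=1, y=0) -> (x=1, y=1) -> (x=1, y=2) -> (x=2, y=2) -> (x=2, y=3)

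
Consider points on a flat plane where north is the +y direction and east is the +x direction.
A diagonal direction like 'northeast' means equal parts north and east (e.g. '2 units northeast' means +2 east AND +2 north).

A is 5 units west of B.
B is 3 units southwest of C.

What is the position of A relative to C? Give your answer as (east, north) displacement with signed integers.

Answer: A is at (east=-8, north=-3) relative to C.

Derivation:
Place C at the origin (east=0, north=0).
  B is 3 units southwest of C: delta (east=-3, north=-3); B at (east=-3, north=-3).
  A is 5 units west of B: delta (east=-5, north=+0); A at (east=-8, north=-3).
Therefore A relative to C: (east=-8, north=-3).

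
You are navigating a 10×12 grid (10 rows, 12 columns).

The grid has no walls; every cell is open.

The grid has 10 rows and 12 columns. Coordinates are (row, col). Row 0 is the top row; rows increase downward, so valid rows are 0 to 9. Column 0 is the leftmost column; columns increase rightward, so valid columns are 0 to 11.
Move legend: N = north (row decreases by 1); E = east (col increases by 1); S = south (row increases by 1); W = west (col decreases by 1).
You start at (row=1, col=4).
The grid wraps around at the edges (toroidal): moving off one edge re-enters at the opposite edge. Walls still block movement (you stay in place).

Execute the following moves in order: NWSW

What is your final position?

Answer: Final position: (row=1, col=2)

Derivation:
Start: (row=1, col=4)
  N (north): (row=1, col=4) -> (row=0, col=4)
  W (west): (row=0, col=4) -> (row=0, col=3)
  S (south): (row=0, col=3) -> (row=1, col=3)
  W (west): (row=1, col=3) -> (row=1, col=2)
Final: (row=1, col=2)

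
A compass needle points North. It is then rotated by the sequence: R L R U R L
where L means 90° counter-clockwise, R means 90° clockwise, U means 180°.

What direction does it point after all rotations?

Answer: Final heading: West

Derivation:
Start: North
  R (right (90° clockwise)) -> East
  L (left (90° counter-clockwise)) -> North
  R (right (90° clockwise)) -> East
  U (U-turn (180°)) -> West
  R (right (90° clockwise)) -> North
  L (left (90° counter-clockwise)) -> West
Final: West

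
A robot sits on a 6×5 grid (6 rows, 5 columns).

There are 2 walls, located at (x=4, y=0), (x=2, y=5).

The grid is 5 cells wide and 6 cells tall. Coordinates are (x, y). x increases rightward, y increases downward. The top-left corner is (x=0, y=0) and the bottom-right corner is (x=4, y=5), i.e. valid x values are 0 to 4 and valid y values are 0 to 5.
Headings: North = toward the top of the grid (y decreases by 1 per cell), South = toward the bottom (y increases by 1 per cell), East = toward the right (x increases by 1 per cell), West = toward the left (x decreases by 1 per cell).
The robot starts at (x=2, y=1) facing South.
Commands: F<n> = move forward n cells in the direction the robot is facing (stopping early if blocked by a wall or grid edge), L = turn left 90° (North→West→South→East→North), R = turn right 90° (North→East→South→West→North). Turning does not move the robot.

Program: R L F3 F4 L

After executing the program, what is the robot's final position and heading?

Answer: Final position: (x=2, y=4), facing East

Derivation:
Start: (x=2, y=1), facing South
  R: turn right, now facing West
  L: turn left, now facing South
  F3: move forward 3, now at (x=2, y=4)
  F4: move forward 0/4 (blocked), now at (x=2, y=4)
  L: turn left, now facing East
Final: (x=2, y=4), facing East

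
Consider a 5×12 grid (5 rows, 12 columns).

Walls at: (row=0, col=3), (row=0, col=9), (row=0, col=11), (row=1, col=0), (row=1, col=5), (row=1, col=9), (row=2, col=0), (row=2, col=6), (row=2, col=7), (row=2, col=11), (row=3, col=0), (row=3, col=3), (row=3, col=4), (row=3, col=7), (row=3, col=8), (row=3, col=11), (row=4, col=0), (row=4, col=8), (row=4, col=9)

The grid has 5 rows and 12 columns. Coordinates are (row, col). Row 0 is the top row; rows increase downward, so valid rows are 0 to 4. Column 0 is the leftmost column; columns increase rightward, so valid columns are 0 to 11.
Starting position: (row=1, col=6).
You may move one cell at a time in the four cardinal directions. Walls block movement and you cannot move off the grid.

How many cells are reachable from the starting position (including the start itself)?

BFS flood-fill from (row=1, col=6):
  Distance 0: (row=1, col=6)
  Distance 1: (row=0, col=6), (row=1, col=7)
  Distance 2: (row=0, col=5), (row=0, col=7), (row=1, col=8)
  Distance 3: (row=0, col=4), (row=0, col=8), (row=2, col=8)
  Distance 4: (row=1, col=4), (row=2, col=9)
  Distance 5: (row=1, col=3), (row=2, col=4), (row=2, col=10), (row=3, col=9)
  Distance 6: (row=1, col=2), (row=1, col=10), (row=2, col=3), (row=2, col=5), (row=3, col=10)
  Distance 7: (row=0, col=2), (row=0, col=10), (row=1, col=1), (row=1, col=11), (row=2, col=2), (row=3, col=5), (row=4, col=10)
  Distance 8: (row=0, col=1), (row=2, col=1), (row=3, col=2), (row=3, col=6), (row=4, col=5), (row=4, col=11)
  Distance 9: (row=0, col=0), (row=3, col=1), (row=4, col=2), (row=4, col=4), (row=4, col=6)
  Distance 10: (row=4, col=1), (row=4, col=3), (row=4, col=7)
Total reachable: 41 (grid has 41 open cells total)

Answer: Reachable cells: 41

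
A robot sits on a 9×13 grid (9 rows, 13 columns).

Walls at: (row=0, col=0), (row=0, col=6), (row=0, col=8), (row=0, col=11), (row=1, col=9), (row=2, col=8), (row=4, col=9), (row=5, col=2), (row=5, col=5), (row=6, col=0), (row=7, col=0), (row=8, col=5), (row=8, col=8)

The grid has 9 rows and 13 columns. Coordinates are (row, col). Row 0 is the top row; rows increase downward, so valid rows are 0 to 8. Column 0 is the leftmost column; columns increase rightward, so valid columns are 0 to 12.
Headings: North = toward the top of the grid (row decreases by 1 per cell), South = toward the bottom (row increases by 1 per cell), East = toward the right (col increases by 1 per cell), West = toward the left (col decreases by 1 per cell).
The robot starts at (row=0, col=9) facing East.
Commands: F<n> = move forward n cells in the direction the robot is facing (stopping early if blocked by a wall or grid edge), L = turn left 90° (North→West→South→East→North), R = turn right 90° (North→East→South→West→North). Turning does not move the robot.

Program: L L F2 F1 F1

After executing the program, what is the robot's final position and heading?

Answer: Final position: (row=0, col=9), facing West

Derivation:
Start: (row=0, col=9), facing East
  L: turn left, now facing North
  L: turn left, now facing West
  F2: move forward 0/2 (blocked), now at (row=0, col=9)
  F1: move forward 0/1 (blocked), now at (row=0, col=9)
  F1: move forward 0/1 (blocked), now at (row=0, col=9)
Final: (row=0, col=9), facing West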